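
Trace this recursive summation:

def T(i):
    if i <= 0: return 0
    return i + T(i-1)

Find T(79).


T(79)
= 79 + 78 + 77 + 76 + 75 + 74 + 73 + 72 + 71 + 70 + 69 + 68 + 67 + 66 + 65 + 64 + 63 + 62 + 61 + 60 + 59 + 58 + 57 + 56 + 55 + 54 + 53 + 52 + 51 + 50 + 49 + 48 + 47 + 46 + 45 + 44 + 43 + 42 + 41 + 40 + 39 + 38 + 37 + 36 + 35 + 34 + 33 + 32 + 31 + 30 + 29 + 28 + 27 + 26 + 25 + 24 + 23 + 22 + 21 + 20 + 19 + 18 + 17 + 16 + 15 + 14 + 13 + 12 + 11 + 10 + 9 + 8 + 7 + 6 + 5 + 4 + 3 + 2 + 1 + T(0)
= 79 + 78 + 77 + 76 + 75 + 74 + 73 + 72 + 71 + 70 + 69 + 68 + 67 + 66 + 65 + 64 + 63 + 62 + 61 + 60 + 59 + 58 + 57 + 56 + 55 + 54 + 53 + 52 + 51 + 50 + 49 + 48 + 47 + 46 + 45 + 44 + 43 + 42 + 41 + 40 + 39 + 38 + 37 + 36 + 35 + 34 + 33 + 32 + 31 + 30 + 29 + 28 + 27 + 26 + 25 + 24 + 23 + 22 + 21 + 20 + 19 + 18 + 17 + 16 + 15 + 14 + 13 + 12 + 11 + 10 + 9 + 8 + 7 + 6 + 5 + 4 + 3 + 2 + 1 + 0
= 3160

3160


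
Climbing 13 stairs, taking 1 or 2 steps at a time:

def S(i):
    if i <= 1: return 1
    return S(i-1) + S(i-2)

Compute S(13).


Building up from base cases:
S(0) = 1
S(1) = 1
S(2) = S(1) + S(0) = 1 + 1 = 2
S(3) = S(2) + S(1) = 2 + 1 = 3
S(4) = S(3) + S(2) = 3 + 2 = 5
S(5) = S(4) + S(3) = 5 + 3 = 8
S(6) = S(5) + S(4) = 8 + 5 = 13
S(7) = S(6) + S(5) = 13 + 8 = 21
S(8) = S(7) + S(6) = 21 + 13 = 34
S(9) = S(8) + S(7) = 34 + 21 = 55
S(10) = S(9) + S(8) = 55 + 34 = 89
S(11) = S(10) + S(9) = 89 + 55 = 144
S(12) = S(11) + S(10) = 144 + 89 = 233
S(13) = S(12) + S(11) = 233 + 144 = 377

377


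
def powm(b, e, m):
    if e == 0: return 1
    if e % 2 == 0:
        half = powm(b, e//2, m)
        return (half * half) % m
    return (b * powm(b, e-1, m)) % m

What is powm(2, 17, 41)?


powm(2, 17, 41): e is odd, compute powm(2, 16, 41)
  powm(2, 16, 41): e is even, compute powm(2, 8, 41)
    powm(2, 8, 41): e is even, compute powm(2, 4, 41)
      powm(2, 4, 41): e is even, compute powm(2, 2, 41)
        powm(2, 2, 41): e is even, compute powm(2, 1, 41)
          powm(2, 1, 41): e is odd, compute powm(2, 0, 41)
          powm(2, 0, 41) = 1
          (2 * 1) % 41 = 2
        half=2, (2*2) % 41 = 4
      half=4, (4*4) % 41 = 16
    half=16, (16*16) % 41 = 10
  half=10, (10*10) % 41 = 18
(2 * 18) % 41 = 36

36


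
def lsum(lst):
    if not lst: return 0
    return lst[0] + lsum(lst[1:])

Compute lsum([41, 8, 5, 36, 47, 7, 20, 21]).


lsum([41, 8, 5, 36, 47, 7, 20, 21]) = 41 + lsum([8, 5, 36, 47, 7, 20, 21])
lsum([8, 5, 36, 47, 7, 20, 21]) = 8 + lsum([5, 36, 47, 7, 20, 21])
lsum([5, 36, 47, 7, 20, 21]) = 5 + lsum([36, 47, 7, 20, 21])
lsum([36, 47, 7, 20, 21]) = 36 + lsum([47, 7, 20, 21])
lsum([47, 7, 20, 21]) = 47 + lsum([7, 20, 21])
lsum([7, 20, 21]) = 7 + lsum([20, 21])
lsum([20, 21]) = 20 + lsum([21])
lsum([21]) = 21 + lsum([])
lsum([]) = 0  (base case)
Total: 41 + 8 + 5 + 36 + 47 + 7 + 20 + 21 + 0 = 185

185


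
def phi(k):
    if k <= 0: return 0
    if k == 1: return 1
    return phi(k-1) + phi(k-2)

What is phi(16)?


Computing phi(16) bottom-up:
phi(0) = 0
phi(1) = 1
phi(2) = phi(1) + phi(0) = 1 + 0 = 1
phi(3) = phi(2) + phi(1) = 1 + 1 = 2
phi(4) = phi(3) + phi(2) = 2 + 1 = 3
phi(5) = phi(4) + phi(3) = 3 + 2 = 5
phi(6) = phi(5) + phi(4) = 5 + 3 = 8
phi(7) = phi(6) + phi(5) = 8 + 5 = 13
phi(8) = phi(7) + phi(6) = 13 + 8 = 21
phi(9) = phi(8) + phi(7) = 21 + 13 = 34
phi(10) = phi(9) + phi(8) = 34 + 21 = 55
phi(11) = phi(10) + phi(9) = 55 + 34 = 89
phi(12) = phi(11) + phi(10) = 89 + 55 = 144
phi(13) = phi(12) + phi(11) = 144 + 89 = 233
phi(14) = phi(13) + phi(12) = 233 + 144 = 377
phi(15) = phi(14) + phi(13) = 377 + 233 = 610
phi(16) = phi(15) + phi(14) = 610 + 377 = 987

987


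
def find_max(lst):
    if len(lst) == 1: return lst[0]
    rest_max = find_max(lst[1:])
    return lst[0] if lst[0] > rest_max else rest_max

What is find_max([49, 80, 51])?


find_max([49, 80, 51]): compare 49 with find_max([80, 51])
find_max([80, 51]): compare 80 with find_max([51])
find_max([51]) = 51  (base case)
Compare 80 with 51 -> 80
Compare 49 with 80 -> 80

80


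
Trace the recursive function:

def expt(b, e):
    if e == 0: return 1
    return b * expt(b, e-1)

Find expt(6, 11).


expt(6, 11)
= 6 * expt(6, 10)
= 6 * 6 * expt(6, 9)
= 6 * 6 * 6 * expt(6, 8)
= 6 * 6 * 6 * 6 * expt(6, 7)
= 6 * 6 * 6 * 6 * 6 * expt(6, 6)
= 6 * 6 * 6 * 6 * 6 * 6 * expt(6, 5)
= 6 * 6 * 6 * 6 * 6 * 6 * 6 * expt(6, 4)
= 6 * 6 * 6 * 6 * 6 * 6 * 6 * 6 * expt(6, 3)
= 6 * 6 * 6 * 6 * 6 * 6 * 6 * 6 * 6 * expt(6, 2)
= 6 * 6 * 6 * 6 * 6 * 6 * 6 * 6 * 6 * 6 * expt(6, 1)
= 6 * 6 * 6 * 6 * 6 * 6 * 6 * 6 * 6 * 6 * 6 * expt(6, 0)
= 6 * 6 * 6 * 6 * 6 * 6 * 6 * 6 * 6 * 6 * 6 * 1
= 362797056

362797056


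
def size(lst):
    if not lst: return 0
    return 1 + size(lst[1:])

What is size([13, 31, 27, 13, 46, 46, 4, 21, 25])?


size([13, 31, 27, 13, 46, 46, 4, 21, 25]) = 1 + size([31, 27, 13, 46, 46, 4, 21, 25])
size([31, 27, 13, 46, 46, 4, 21, 25]) = 1 + size([27, 13, 46, 46, 4, 21, 25])
size([27, 13, 46, 46, 4, 21, 25]) = 1 + size([13, 46, 46, 4, 21, 25])
size([13, 46, 46, 4, 21, 25]) = 1 + size([46, 46, 4, 21, 25])
size([46, 46, 4, 21, 25]) = 1 + size([46, 4, 21, 25])
size([46, 4, 21, 25]) = 1 + size([4, 21, 25])
size([4, 21, 25]) = 1 + size([21, 25])
size([21, 25]) = 1 + size([25])
size([25]) = 1 + size([])
size([]) = 0  (base case)
Unwinding: 1 + 1 + 1 + 1 + 1 + 1 + 1 + 1 + 1 + 0 = 9

9


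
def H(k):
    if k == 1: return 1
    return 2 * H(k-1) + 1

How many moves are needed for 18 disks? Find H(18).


H(18) = 2 * H(17) + 1
H(17) = 2 * H(16) + 1
H(16) = 2 * H(15) + 1
H(15) = 2 * H(14) + 1
H(14) = 2 * H(13) + 1
H(13) = 2 * H(12) + 1
H(12) = 2 * H(11) + 1
H(11) = 2 * H(10) + 1
H(10) = 2 * H(9) + 1
H(9) = 2 * H(8) + 1
H(8) = 2 * H(7) + 1
H(7) = 2 * H(6) + 1
H(6) = 2 * H(5) + 1
H(5) = 2 * H(4) + 1
H(4) = 2 * H(3) + 1
H(3) = 2 * H(2) + 1
H(2) = 2 * H(1) + 1
H(1) = 1  (base case)
H(2) = 2 * 1 + 1 = 3
H(3) = 2 * 3 + 1 = 7
H(4) = 2 * 7 + 1 = 15
H(5) = 2 * 15 + 1 = 31
H(6) = 2 * 31 + 1 = 63
H(7) = 2 * 63 + 1 = 127
H(8) = 2 * 127 + 1 = 255
H(9) = 2 * 255 + 1 = 511
H(10) = 2 * 511 + 1 = 1023
H(11) = 2 * 1023 + 1 = 2047
H(12) = 2 * 2047 + 1 = 4095
H(13) = 2 * 4095 + 1 = 8191
H(14) = 2 * 8191 + 1 = 16383
H(15) = 2 * 16383 + 1 = 32767
H(16) = 2 * 32767 + 1 = 65535
H(17) = 2 * 65535 + 1 = 131071
H(18) = 2 * 131071 + 1 = 262143

262143


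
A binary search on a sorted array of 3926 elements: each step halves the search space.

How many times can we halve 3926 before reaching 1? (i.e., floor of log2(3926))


3926 / 2 = 1963
1963 / 2 = 981
981 / 2 = 490
490 / 2 = 245
245 / 2 = 122
122 / 2 = 61
61 / 2 = 30
30 / 2 = 15
15 / 2 = 7
7 / 2 = 3
3 / 2 = 1
Reached 1 after 11 halvings

11


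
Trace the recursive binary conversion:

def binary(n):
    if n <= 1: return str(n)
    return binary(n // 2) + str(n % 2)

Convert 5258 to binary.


binary(5258) = binary(2629) + '0'
binary(2629) = binary(1314) + '1'
binary(1314) = binary(657) + '0'
binary(657) = binary(328) + '1'
binary(328) = binary(164) + '0'
binary(164) = binary(82) + '0'
binary(82) = binary(41) + '0'
binary(41) = binary(20) + '1'
binary(20) = binary(10) + '0'
binary(10) = binary(5) + '0'
binary(5) = binary(2) + '1'
binary(2) = binary(1) + '0'
binary(1) = '1'  (base case)
Concatenating: '1' + '0' + '1' + '0' + '0' + '1' + '0' + '0' + '0' + '1' + '0' + '1' + '0' = '1010010001010'

1010010001010


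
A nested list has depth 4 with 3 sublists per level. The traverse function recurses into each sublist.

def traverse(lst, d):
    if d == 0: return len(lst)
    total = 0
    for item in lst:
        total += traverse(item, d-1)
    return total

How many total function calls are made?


At depth 0 (root): 1 call
At depth 1: each of 1 parents calls traverse on 3 children = 3 calls
At depth 2: each of 3 parents calls traverse on 3 children = 9 calls
At depth 3: each of 9 parents calls traverse on 3 children = 27 calls
At depth 4: each of 27 parents calls traverse on 3 children = 81 calls
Total: 1 + 3 + 9 + 27 + 81 = 121

121


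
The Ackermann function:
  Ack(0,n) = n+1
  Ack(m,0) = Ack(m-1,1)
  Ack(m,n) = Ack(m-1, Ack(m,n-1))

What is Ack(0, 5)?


Ack(0, 5) = 6
Result: Ack(0, 5) = 6

6


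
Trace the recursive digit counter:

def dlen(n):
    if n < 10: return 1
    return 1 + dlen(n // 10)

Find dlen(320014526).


dlen(320014526) = 1 + dlen(32001452)
dlen(32001452) = 1 + dlen(3200145)
dlen(3200145) = 1 + dlen(320014)
dlen(320014) = 1 + dlen(32001)
dlen(32001) = 1 + dlen(3200)
dlen(3200) = 1 + dlen(320)
dlen(320) = 1 + dlen(32)
dlen(32) = 1 + dlen(3)
dlen(3) = 1  (base case: 3 < 10)
Unwinding: 1 + 1 + 1 + 1 + 1 + 1 + 1 + 1 + 1 = 9

9


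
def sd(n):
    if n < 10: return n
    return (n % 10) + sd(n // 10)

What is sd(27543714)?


sd(27543714) = 4 + sd(2754371)
sd(2754371) = 1 + sd(275437)
sd(275437) = 7 + sd(27543)
sd(27543) = 3 + sd(2754)
sd(2754) = 4 + sd(275)
sd(275) = 5 + sd(27)
sd(27) = 7 + sd(2)
sd(2) = 2  (base case)
Total: 4 + 1 + 7 + 3 + 4 + 5 + 7 + 2 = 33

33


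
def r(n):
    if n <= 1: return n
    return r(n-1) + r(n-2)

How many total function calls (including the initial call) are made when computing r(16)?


Let C(n) = total calls for r(n)
C(0) = 1, C(1) = 1
C(2) = 1 + C(1) + C(0) = 1 + 1 + 1 = 3
C(3) = 1 + C(2) + C(1) = 1 + 3 + 1 = 5
C(4) = 1 + C(3) + C(2) = 1 + 5 + 3 = 9
C(5) = 1 + C(4) + C(3) = 1 + 9 + 5 = 15
C(6) = 1 + C(5) + C(4) = 1 + 15 + 9 = 25
C(7) = 1 + C(6) + C(5) = 1 + 25 + 15 = 41
C(8) = 1 + C(7) + C(6) = 1 + 41 + 25 = 67
C(9) = 1 + C(8) + C(7) = 1 + 67 + 41 = 109
C(10) = 1 + C(9) + C(8) = 1 + 109 + 67 = 177
C(11) = 1 + C(10) + C(9) = 1 + 177 + 109 = 287
C(12) = 1 + C(11) + C(10) = 1 + 287 + 177 = 465
C(13) = 1 + C(12) + C(11) = 1 + 465 + 287 = 753
C(14) = 1 + C(13) + C(12) = 1 + 753 + 465 = 1219
C(15) = 1 + C(14) + C(13) = 1 + 1219 + 753 = 1973
C(16) = 1 + C(15) + C(14) = 1 + 1973 + 1219 = 3193

3193


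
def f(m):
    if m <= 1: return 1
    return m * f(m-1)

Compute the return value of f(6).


f(6)
= 6 * f(5)
= 6 * 5 * f(4)
= 6 * 5 * 4 * f(3)
= 6 * 5 * 4 * 3 * f(2)
= 6 * 5 * 4 * 3 * 2 * f(1)
= 6 * 5 * 4 * 3 * 2 * 1
= 720

720


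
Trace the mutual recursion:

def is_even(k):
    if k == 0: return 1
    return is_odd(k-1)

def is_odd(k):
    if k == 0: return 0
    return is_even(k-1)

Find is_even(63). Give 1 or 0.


is_even(63) = is_odd(62)
is_odd(62) = is_even(61)
is_even(61) = is_odd(60)
is_odd(60) = is_even(59)
is_even(59) = is_odd(58)
is_odd(58) = is_even(57)
is_even(57) = is_odd(56)
is_odd(56) = is_even(55)
is_even(55) = is_odd(54)
is_odd(54) = is_even(53)
is_even(53) = is_odd(52)
is_odd(52) = is_even(51)
is_even(51) = is_odd(50)
is_odd(50) = is_even(49)
is_even(49) = is_odd(48)
is_odd(48) = is_even(47)
is_even(47) = is_odd(46)
is_odd(46) = is_even(45)
is_even(45) = is_odd(44)
is_odd(44) = is_even(43)
is_even(43) = is_odd(42)
is_odd(42) = is_even(41)
is_even(41) = is_odd(40)
is_odd(40) = is_even(39)
is_even(39) = is_odd(38)
is_odd(38) = is_even(37)
is_even(37) = is_odd(36)
is_odd(36) = is_even(35)
is_even(35) = is_odd(34)
is_odd(34) = is_even(33)
is_even(33) = is_odd(32)
is_odd(32) = is_even(31)
is_even(31) = is_odd(30)
is_odd(30) = is_even(29)
is_even(29) = is_odd(28)
is_odd(28) = is_even(27)
is_even(27) = is_odd(26)
is_odd(26) = is_even(25)
is_even(25) = is_odd(24)
is_odd(24) = is_even(23)
is_even(23) = is_odd(22)
is_odd(22) = is_even(21)
is_even(21) = is_odd(20)
is_odd(20) = is_even(19)
is_even(19) = is_odd(18)
is_odd(18) = is_even(17)
is_even(17) = is_odd(16)
is_odd(16) = is_even(15)
is_even(15) = is_odd(14)
is_odd(14) = is_even(13)
is_even(13) = is_odd(12)
is_odd(12) = is_even(11)
is_even(11) = is_odd(10)
is_odd(10) = is_even(9)
is_even(9) = is_odd(8)
is_odd(8) = is_even(7)
is_even(7) = is_odd(6)
is_odd(6) = is_even(5)
is_even(5) = is_odd(4)
is_odd(4) = is_even(3)
is_even(3) = is_odd(2)
is_odd(2) = is_even(1)
is_even(1) = is_odd(0)
is_odd(0) = 0  (base case)
Result: 0

0


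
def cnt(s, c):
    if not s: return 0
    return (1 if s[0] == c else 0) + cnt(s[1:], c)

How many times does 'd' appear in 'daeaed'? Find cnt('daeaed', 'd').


s[0]='d' == 'd' -> 1
s[0]='a' != 'd' -> 0
s[0]='e' != 'd' -> 0
s[0]='a' != 'd' -> 0
s[0]='e' != 'd' -> 0
s[0]='d' == 'd' -> 1
Sum: 1 + 0 + 0 + 0 + 0 + 1 = 2

2


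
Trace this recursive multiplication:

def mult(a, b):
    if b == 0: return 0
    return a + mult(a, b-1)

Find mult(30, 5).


mult(30, 5) = 30 + mult(30, 4)
mult(30, 4) = 30 + mult(30, 3)
mult(30, 3) = 30 + mult(30, 2)
mult(30, 2) = 30 + mult(30, 1)
mult(30, 1) = 30 + mult(30, 0)
mult(30, 0) = 0  (base case)
Total: 30 + 30 + 30 + 30 + 30 + 0 = 150

150


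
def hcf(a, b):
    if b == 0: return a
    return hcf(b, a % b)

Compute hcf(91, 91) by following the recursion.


hcf(91, 91) = hcf(91, 0)
hcf(91, 0) = 91  (base case)

91


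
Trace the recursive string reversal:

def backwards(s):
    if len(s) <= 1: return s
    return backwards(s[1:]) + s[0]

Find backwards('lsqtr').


backwards('lsqtr') = backwards('sqtr') + 'l'
backwards('sqtr') = backwards('qtr') + 's'
backwards('qtr') = backwards('tr') + 'q'
backwards('tr') = backwards('r') + 't'
backwards('r') = 'r'  (base case)
Concatenating: 'r' + 't' + 'q' + 's' + 'l' = 'rtqsl'

rtqsl


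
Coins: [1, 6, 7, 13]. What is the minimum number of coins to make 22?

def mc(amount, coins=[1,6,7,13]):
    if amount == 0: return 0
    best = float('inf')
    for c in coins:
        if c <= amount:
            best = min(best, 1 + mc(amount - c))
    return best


Building up with DP:
mc(0) = 0
mc(1) = min(1+mc(0)=1+0=1) = 1
mc(2) = min(1+mc(1)=1+1=2) = 2
mc(3) = min(1+mc(2)=1+2=3) = 3
mc(4) = min(1+mc(3)=1+3=4) = 4
mc(5) = min(1+mc(4)=1+4=5) = 5
mc(6) = min(1+mc(5)=1+5=6, 1+mc(0)=1+0=1) = 1
mc(7) = min(1+mc(6)=1+1=2, 1+mc(1)=1+1=2, 1+mc(0)=1+0=1) = 1
mc(8) = min(1+mc(7)=1+1=2, 1+mc(2)=1+2=3, 1+mc(1)=1+1=2) = 2
mc(9) = min(1+mc(8)=1+2=3, 1+mc(3)=1+3=4, 1+mc(2)=1+2=3) = 3
mc(10) = min(1+mc(9)=1+3=4, 1+mc(4)=1+4=5, 1+mc(3)=1+3=4) = 4
mc(11) = min(1+mc(10)=1+4=5, 1+mc(5)=1+5=6, 1+mc(4)=1+4=5) = 5
mc(12) = min(1+mc(11)=1+5=6, 1+mc(6)=1+1=2, 1+mc(5)=1+5=6) = 2
mc(13) = min(1+mc(12)=1+2=3, 1+mc(7)=1+1=2, 1+mc(6)=1+1=2, 1+mc(0)=1+0=1) = 1
mc(14) = min(1+mc(13)=1+1=2, 1+mc(8)=1+2=3, 1+mc(7)=1+1=2, 1+mc(1)=1+1=2) = 2
mc(15) = min(1+mc(14)=1+2=3, 1+mc(9)=1+3=4, 1+mc(8)=1+2=3, 1+mc(2)=1+2=3) = 3
mc(16) = min(1+mc(15)=1+3=4, 1+mc(10)=1+4=5, 1+mc(9)=1+3=4, 1+mc(3)=1+3=4) = 4
mc(17) = min(1+mc(16)=1+4=5, 1+mc(11)=1+5=6, 1+mc(10)=1+4=5, 1+mc(4)=1+4=5) = 5
mc(18) = min(1+mc(17)=1+5=6, 1+mc(12)=1+2=3, 1+mc(11)=1+5=6, 1+mc(5)=1+5=6) = 3
mc(19) = min(1+mc(18)=1+3=4, 1+mc(13)=1+1=2, 1+mc(12)=1+2=3, 1+mc(6)=1+1=2) = 2
mc(20) = min(1+mc(19)=1+2=3, 1+mc(14)=1+2=3, 1+mc(13)=1+1=2, 1+mc(7)=1+1=2) = 2
mc(21) = min(1+mc(20)=1+2=3, 1+mc(15)=1+3=4, 1+mc(14)=1+2=3, 1+mc(8)=1+2=3) = 3
mc(22) = min(1+mc(21)=1+3=4, 1+mc(16)=1+4=5, 1+mc(15)=1+3=4, 1+mc(9)=1+3=4) = 4

4


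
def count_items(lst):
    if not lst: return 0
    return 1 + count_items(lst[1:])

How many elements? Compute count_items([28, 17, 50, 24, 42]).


count_items([28, 17, 50, 24, 42]) = 1 + count_items([17, 50, 24, 42])
count_items([17, 50, 24, 42]) = 1 + count_items([50, 24, 42])
count_items([50, 24, 42]) = 1 + count_items([24, 42])
count_items([24, 42]) = 1 + count_items([42])
count_items([42]) = 1 + count_items([])
count_items([]) = 0  (base case)
Unwinding: 1 + 1 + 1 + 1 + 1 + 0 = 5

5


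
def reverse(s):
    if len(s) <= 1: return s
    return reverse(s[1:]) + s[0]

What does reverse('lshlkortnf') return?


reverse('lshlkortnf') = reverse('shlkortnf') + 'l'
reverse('shlkortnf') = reverse('hlkortnf') + 's'
reverse('hlkortnf') = reverse('lkortnf') + 'h'
reverse('lkortnf') = reverse('kortnf') + 'l'
reverse('kortnf') = reverse('ortnf') + 'k'
reverse('ortnf') = reverse('rtnf') + 'o'
reverse('rtnf') = reverse('tnf') + 'r'
reverse('tnf') = reverse('nf') + 't'
reverse('nf') = reverse('f') + 'n'
reverse('f') = 'f'  (base case)
Concatenating: 'f' + 'n' + 't' + 'r' + 'o' + 'k' + 'l' + 'h' + 's' + 'l' = 'fntroklhsl'

fntroklhsl


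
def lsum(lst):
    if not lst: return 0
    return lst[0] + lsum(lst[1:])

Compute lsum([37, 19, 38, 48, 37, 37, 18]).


lsum([37, 19, 38, 48, 37, 37, 18]) = 37 + lsum([19, 38, 48, 37, 37, 18])
lsum([19, 38, 48, 37, 37, 18]) = 19 + lsum([38, 48, 37, 37, 18])
lsum([38, 48, 37, 37, 18]) = 38 + lsum([48, 37, 37, 18])
lsum([48, 37, 37, 18]) = 48 + lsum([37, 37, 18])
lsum([37, 37, 18]) = 37 + lsum([37, 18])
lsum([37, 18]) = 37 + lsum([18])
lsum([18]) = 18 + lsum([])
lsum([]) = 0  (base case)
Total: 37 + 19 + 38 + 48 + 37 + 37 + 18 + 0 = 234

234


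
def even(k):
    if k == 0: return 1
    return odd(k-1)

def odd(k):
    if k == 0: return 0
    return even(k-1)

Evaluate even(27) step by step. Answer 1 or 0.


even(27) = odd(26)
odd(26) = even(25)
even(25) = odd(24)
odd(24) = even(23)
even(23) = odd(22)
odd(22) = even(21)
even(21) = odd(20)
odd(20) = even(19)
even(19) = odd(18)
odd(18) = even(17)
even(17) = odd(16)
odd(16) = even(15)
even(15) = odd(14)
odd(14) = even(13)
even(13) = odd(12)
odd(12) = even(11)
even(11) = odd(10)
odd(10) = even(9)
even(9) = odd(8)
odd(8) = even(7)
even(7) = odd(6)
odd(6) = even(5)
even(5) = odd(4)
odd(4) = even(3)
even(3) = odd(2)
odd(2) = even(1)
even(1) = odd(0)
odd(0) = 0  (base case)
Result: 0

0


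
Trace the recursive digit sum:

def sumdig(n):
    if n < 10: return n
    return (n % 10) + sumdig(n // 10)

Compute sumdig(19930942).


sumdig(19930942) = 2 + sumdig(1993094)
sumdig(1993094) = 4 + sumdig(199309)
sumdig(199309) = 9 + sumdig(19930)
sumdig(19930) = 0 + sumdig(1993)
sumdig(1993) = 3 + sumdig(199)
sumdig(199) = 9 + sumdig(19)
sumdig(19) = 9 + sumdig(1)
sumdig(1) = 1  (base case)
Total: 2 + 4 + 9 + 0 + 3 + 9 + 9 + 1 = 37

37


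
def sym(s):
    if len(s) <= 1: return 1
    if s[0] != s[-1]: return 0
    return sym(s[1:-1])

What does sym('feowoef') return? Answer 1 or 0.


sym('feowoef'): s[0]='f' == s[-1]='f' -> check sym('eowoe')
sym('eowoe'): s[0]='e' == s[-1]='e' -> check sym('owo')
sym('owo'): s[0]='o' == s[-1]='o' -> check sym('w')
sym('w'): len <= 1 -> return 1  (base case)
Result: 1 (palindrome)

1


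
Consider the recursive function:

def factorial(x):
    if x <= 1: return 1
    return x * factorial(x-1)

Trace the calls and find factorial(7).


factorial(7)
= 7 * factorial(6)
= 7 * 6 * factorial(5)
= 7 * 6 * 5 * factorial(4)
= 7 * 6 * 5 * 4 * factorial(3)
= 7 * 6 * 5 * 4 * 3 * factorial(2)
= 7 * 6 * 5 * 4 * 3 * 2 * factorial(1)
= 7 * 6 * 5 * 4 * 3 * 2 * 1
= 5040

5040


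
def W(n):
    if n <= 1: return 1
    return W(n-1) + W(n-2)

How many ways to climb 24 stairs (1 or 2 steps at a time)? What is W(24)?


Building up from base cases:
W(0) = 1
W(1) = 1
W(2) = W(1) + W(0) = 1 + 1 = 2
W(3) = W(2) + W(1) = 2 + 1 = 3
W(4) = W(3) + W(2) = 3 + 2 = 5
W(5) = W(4) + W(3) = 5 + 3 = 8
W(6) = W(5) + W(4) = 8 + 5 = 13
W(7) = W(6) + W(5) = 13 + 8 = 21
W(8) = W(7) + W(6) = 21 + 13 = 34
W(9) = W(8) + W(7) = 34 + 21 = 55
W(10) = W(9) + W(8) = 55 + 34 = 89
W(11) = W(10) + W(9) = 89 + 55 = 144
W(12) = W(11) + W(10) = 144 + 89 = 233
W(13) = W(12) + W(11) = 233 + 144 = 377
W(14) = W(13) + W(12) = 377 + 233 = 610
W(15) = W(14) + W(13) = 610 + 377 = 987
W(16) = W(15) + W(14) = 987 + 610 = 1597
W(17) = W(16) + W(15) = 1597 + 987 = 2584
W(18) = W(17) + W(16) = 2584 + 1597 = 4181
W(19) = W(18) + W(17) = 4181 + 2584 = 6765
W(20) = W(19) + W(18) = 6765 + 4181 = 10946
W(21) = W(20) + W(19) = 10946 + 6765 = 17711
W(22) = W(21) + W(20) = 17711 + 10946 = 28657
W(23) = W(22) + W(21) = 28657 + 17711 = 46368
W(24) = W(23) + W(22) = 46368 + 28657 = 75025

75025


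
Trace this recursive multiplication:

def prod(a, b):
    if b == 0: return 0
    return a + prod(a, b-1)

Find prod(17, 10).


prod(17, 10) = 17 + prod(17, 9)
prod(17, 9) = 17 + prod(17, 8)
prod(17, 8) = 17 + prod(17, 7)
prod(17, 7) = 17 + prod(17, 6)
prod(17, 6) = 17 + prod(17, 5)
prod(17, 5) = 17 + prod(17, 4)
prod(17, 4) = 17 + prod(17, 3)
prod(17, 3) = 17 + prod(17, 2)
prod(17, 2) = 17 + prod(17, 1)
prod(17, 1) = 17 + prod(17, 0)
prod(17, 0) = 0  (base case)
Total: 17 + 17 + 17 + 17 + 17 + 17 + 17 + 17 + 17 + 17 + 0 = 170

170


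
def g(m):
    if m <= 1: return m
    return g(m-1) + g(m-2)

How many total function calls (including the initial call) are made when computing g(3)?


Let C(n) = total calls for g(n)
C(0) = 1, C(1) = 1
C(2) = 1 + C(1) + C(0) = 1 + 1 + 1 = 3
C(3) = 1 + C(2) + C(1) = 1 + 3 + 1 = 5

5


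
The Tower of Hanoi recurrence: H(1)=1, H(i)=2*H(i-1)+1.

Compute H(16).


H(16) = 2 * H(15) + 1
H(15) = 2 * H(14) + 1
H(14) = 2 * H(13) + 1
H(13) = 2 * H(12) + 1
H(12) = 2 * H(11) + 1
H(11) = 2 * H(10) + 1
H(10) = 2 * H(9) + 1
H(9) = 2 * H(8) + 1
H(8) = 2 * H(7) + 1
H(7) = 2 * H(6) + 1
H(6) = 2 * H(5) + 1
H(5) = 2 * H(4) + 1
H(4) = 2 * H(3) + 1
H(3) = 2 * H(2) + 1
H(2) = 2 * H(1) + 1
H(1) = 1  (base case)
H(2) = 2 * 1 + 1 = 3
H(3) = 2 * 3 + 1 = 7
H(4) = 2 * 7 + 1 = 15
H(5) = 2 * 15 + 1 = 31
H(6) = 2 * 31 + 1 = 63
H(7) = 2 * 63 + 1 = 127
H(8) = 2 * 127 + 1 = 255
H(9) = 2 * 255 + 1 = 511
H(10) = 2 * 511 + 1 = 1023
H(11) = 2 * 1023 + 1 = 2047
H(12) = 2 * 2047 + 1 = 4095
H(13) = 2 * 4095 + 1 = 8191
H(14) = 2 * 8191 + 1 = 16383
H(15) = 2 * 16383 + 1 = 32767
H(16) = 2 * 32767 + 1 = 65535

65535


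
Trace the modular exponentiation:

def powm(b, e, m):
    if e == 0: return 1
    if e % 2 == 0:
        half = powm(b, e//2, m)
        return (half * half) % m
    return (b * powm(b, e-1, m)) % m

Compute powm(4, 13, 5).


powm(4, 13, 5): e is odd, compute powm(4, 12, 5)
  powm(4, 12, 5): e is even, compute powm(4, 6, 5)
    powm(4, 6, 5): e is even, compute powm(4, 3, 5)
      powm(4, 3, 5): e is odd, compute powm(4, 2, 5)
        powm(4, 2, 5): e is even, compute powm(4, 1, 5)
          powm(4, 1, 5): e is odd, compute powm(4, 0, 5)
          powm(4, 0, 5) = 1
          (4 * 1) % 5 = 4
        half=4, (4*4) % 5 = 1
      (4 * 1) % 5 = 4
    half=4, (4*4) % 5 = 1
  half=1, (1*1) % 5 = 1
(4 * 1) % 5 = 4

4


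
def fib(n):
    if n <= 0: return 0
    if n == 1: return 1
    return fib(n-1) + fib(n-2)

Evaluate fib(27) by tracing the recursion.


Computing fib(27) bottom-up:
fib(0) = 0
fib(1) = 1
fib(2) = fib(1) + fib(0) = 1 + 0 = 1
fib(3) = fib(2) + fib(1) = 1 + 1 = 2
fib(4) = fib(3) + fib(2) = 2 + 1 = 3
fib(5) = fib(4) + fib(3) = 3 + 2 = 5
fib(6) = fib(5) + fib(4) = 5 + 3 = 8
fib(7) = fib(6) + fib(5) = 8 + 5 = 13
fib(8) = fib(7) + fib(6) = 13 + 8 = 21
fib(9) = fib(8) + fib(7) = 21 + 13 = 34
fib(10) = fib(9) + fib(8) = 34 + 21 = 55
fib(11) = fib(10) + fib(9) = 55 + 34 = 89
fib(12) = fib(11) + fib(10) = 89 + 55 = 144
fib(13) = fib(12) + fib(11) = 144 + 89 = 233
fib(14) = fib(13) + fib(12) = 233 + 144 = 377
fib(15) = fib(14) + fib(13) = 377 + 233 = 610
fib(16) = fib(15) + fib(14) = 610 + 377 = 987
fib(17) = fib(16) + fib(15) = 987 + 610 = 1597
fib(18) = fib(17) + fib(16) = 1597 + 987 = 2584
fib(19) = fib(18) + fib(17) = 2584 + 1597 = 4181
fib(20) = fib(19) + fib(18) = 4181 + 2584 = 6765
fib(21) = fib(20) + fib(19) = 6765 + 4181 = 10946
fib(22) = fib(21) + fib(20) = 10946 + 6765 = 17711
fib(23) = fib(22) + fib(21) = 17711 + 10946 = 28657
fib(24) = fib(23) + fib(22) = 28657 + 17711 = 46368
fib(25) = fib(24) + fib(23) = 46368 + 28657 = 75025
fib(26) = fib(25) + fib(24) = 75025 + 46368 = 121393
fib(27) = fib(26) + fib(25) = 121393 + 75025 = 196418

196418


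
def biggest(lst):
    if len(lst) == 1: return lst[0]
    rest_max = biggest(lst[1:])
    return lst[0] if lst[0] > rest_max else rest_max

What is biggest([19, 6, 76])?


biggest([19, 6, 76]): compare 19 with biggest([6, 76])
biggest([6, 76]): compare 6 with biggest([76])
biggest([76]) = 76  (base case)
Compare 6 with 76 -> 76
Compare 19 with 76 -> 76

76


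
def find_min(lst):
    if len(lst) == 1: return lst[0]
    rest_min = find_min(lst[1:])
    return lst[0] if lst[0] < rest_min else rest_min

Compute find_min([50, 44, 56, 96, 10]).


find_min([50, 44, 56, 96, 10]): compare 50 with find_min([44, 56, 96, 10])
find_min([44, 56, 96, 10]): compare 44 with find_min([56, 96, 10])
find_min([56, 96, 10]): compare 56 with find_min([96, 10])
find_min([96, 10]): compare 96 with find_min([10])
find_min([10]) = 10  (base case)
Compare 96 with 10 -> 10
Compare 56 with 10 -> 10
Compare 44 with 10 -> 10
Compare 50 with 10 -> 10

10


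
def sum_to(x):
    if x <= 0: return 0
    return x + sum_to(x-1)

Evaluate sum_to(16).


sum_to(16)
= 16 + 15 + 14 + 13 + 12 + 11 + 10 + 9 + 8 + 7 + 6 + 5 + 4 + 3 + 2 + 1 + sum_to(0)
= 16 + 15 + 14 + 13 + 12 + 11 + 10 + 9 + 8 + 7 + 6 + 5 + 4 + 3 + 2 + 1 + 0
= 136

136


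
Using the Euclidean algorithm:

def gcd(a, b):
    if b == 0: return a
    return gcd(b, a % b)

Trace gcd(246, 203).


gcd(246, 203) = gcd(203, 43)
gcd(203, 43) = gcd(43, 31)
gcd(43, 31) = gcd(31, 12)
gcd(31, 12) = gcd(12, 7)
gcd(12, 7) = gcd(7, 5)
gcd(7, 5) = gcd(5, 2)
gcd(5, 2) = gcd(2, 1)
gcd(2, 1) = gcd(1, 0)
gcd(1, 0) = 1  (base case)

1


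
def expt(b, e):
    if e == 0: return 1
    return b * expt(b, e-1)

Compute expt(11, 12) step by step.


expt(11, 12)
= 11 * expt(11, 11)
= 11 * 11 * expt(11, 10)
= 11 * 11 * 11 * expt(11, 9)
= 11 * 11 * 11 * 11 * expt(11, 8)
= 11 * 11 * 11 * 11 * 11 * expt(11, 7)
= 11 * 11 * 11 * 11 * 11 * 11 * expt(11, 6)
= 11 * 11 * 11 * 11 * 11 * 11 * 11 * expt(11, 5)
= 11 * 11 * 11 * 11 * 11 * 11 * 11 * 11 * expt(11, 4)
= 11 * 11 * 11 * 11 * 11 * 11 * 11 * 11 * 11 * expt(11, 3)
= 11 * 11 * 11 * 11 * 11 * 11 * 11 * 11 * 11 * 11 * expt(11, 2)
= 11 * 11 * 11 * 11 * 11 * 11 * 11 * 11 * 11 * 11 * 11 * expt(11, 1)
= 11 * 11 * 11 * 11 * 11 * 11 * 11 * 11 * 11 * 11 * 11 * 11 * expt(11, 0)
= 11 * 11 * 11 * 11 * 11 * 11 * 11 * 11 * 11 * 11 * 11 * 11 * 1
= 3138428376721

3138428376721


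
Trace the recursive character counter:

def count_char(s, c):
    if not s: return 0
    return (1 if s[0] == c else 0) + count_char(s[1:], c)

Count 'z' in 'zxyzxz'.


s[0]='z' == 'z' -> 1
s[0]='x' != 'z' -> 0
s[0]='y' != 'z' -> 0
s[0]='z' == 'z' -> 1
s[0]='x' != 'z' -> 0
s[0]='z' == 'z' -> 1
Sum: 1 + 0 + 0 + 1 + 0 + 1 = 3

3


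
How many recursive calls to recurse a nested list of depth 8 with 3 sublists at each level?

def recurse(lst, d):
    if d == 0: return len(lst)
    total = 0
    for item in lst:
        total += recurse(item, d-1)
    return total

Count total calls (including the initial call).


At depth 0 (root): 1 call
At depth 1: each of 1 parents calls recurse on 3 children = 3 calls
At depth 2: each of 3 parents calls recurse on 3 children = 9 calls
At depth 3: each of 9 parents calls recurse on 3 children = 27 calls
At depth 4: each of 27 parents calls recurse on 3 children = 81 calls
At depth 5: each of 81 parents calls recurse on 3 children = 243 calls
At depth 6: each of 243 parents calls recurse on 3 children = 729 calls
At depth 7: each of 729 parents calls recurse on 3 children = 2187 calls
At depth 8: each of 2187 parents calls recurse on 3 children = 6561 calls
Total: 1 + 3 + 9 + 27 + 81 + 243 + 729 + 2187 + 6561 = 9841

9841


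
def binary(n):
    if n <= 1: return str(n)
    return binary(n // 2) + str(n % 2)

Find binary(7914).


binary(7914) = binary(3957) + '0'
binary(3957) = binary(1978) + '1'
binary(1978) = binary(989) + '0'
binary(989) = binary(494) + '1'
binary(494) = binary(247) + '0'
binary(247) = binary(123) + '1'
binary(123) = binary(61) + '1'
binary(61) = binary(30) + '1'
binary(30) = binary(15) + '0'
binary(15) = binary(7) + '1'
binary(7) = binary(3) + '1'
binary(3) = binary(1) + '1'
binary(1) = '1'  (base case)
Concatenating: '1' + '1' + '1' + '1' + '0' + '1' + '1' + '1' + '0' + '1' + '0' + '1' + '0' = '1111011101010'

1111011101010


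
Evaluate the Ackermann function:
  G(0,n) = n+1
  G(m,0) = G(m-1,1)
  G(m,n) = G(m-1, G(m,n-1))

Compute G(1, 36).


G(1, 36) = G(0, G(1, 35))
  G(1, 35) = G(0, G(1, 34))
    G(1, 34) = G(0, G(1, 33))
      G(1, 33) = G(0, G(1, 32))
        G(1, 32) = G(0, G(1, 31))
          G(1, 31) = G(0, G(1, 30))
          G(1, 30) = G(0, G(1, 29))
          G(1, 29) = G(0, G(1, 28))
          G(1, 28) = G(0, G(1, 27))
          G(1, 27) = G(0, G(1, 26))
          G(1, 26) = G(0, G(1, 25))
          G(1, 25) = G(0, G(1, 24))
          G(1, 24) = G(0, G(1, 23))
          G(1, 23) = G(0, G(1, 22))
          G(1, 22) = G(0, G(1, 21))
          G(1, 21) = G(0, G(1, 20))
          G(1, 20) = G(0, G(1, 19))
          G(1, 19) = G(0, G(1, 18))
          G(1, 18) = G(0, G(1, 17))
          G(1, 17) = G(0, G(1, 16))
          G(1, 16) = G(0, G(1, 15))
          G(1, 15) = G(0, G(1, 14))
          G(1, 14) = G(0, G(1, 13))
          G(1, 13) = G(0, G(1, 12))
          G(1, 12) = G(0, G(1, 11))
... (trace truncated)
Result: G(1, 36) = 38

38


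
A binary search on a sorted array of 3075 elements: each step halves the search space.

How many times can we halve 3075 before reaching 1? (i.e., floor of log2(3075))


3075 / 2 = 1537
1537 / 2 = 768
768 / 2 = 384
384 / 2 = 192
192 / 2 = 96
96 / 2 = 48
48 / 2 = 24
24 / 2 = 12
12 / 2 = 6
6 / 2 = 3
3 / 2 = 1
Reached 1 after 11 halvings

11


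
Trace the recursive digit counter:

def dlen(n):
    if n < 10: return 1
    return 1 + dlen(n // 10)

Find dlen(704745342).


dlen(704745342) = 1 + dlen(70474534)
dlen(70474534) = 1 + dlen(7047453)
dlen(7047453) = 1 + dlen(704745)
dlen(704745) = 1 + dlen(70474)
dlen(70474) = 1 + dlen(7047)
dlen(7047) = 1 + dlen(704)
dlen(704) = 1 + dlen(70)
dlen(70) = 1 + dlen(7)
dlen(7) = 1  (base case: 7 < 10)
Unwinding: 1 + 1 + 1 + 1 + 1 + 1 + 1 + 1 + 1 = 9

9


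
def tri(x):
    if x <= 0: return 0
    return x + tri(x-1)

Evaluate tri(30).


tri(30)
= 30 + 29 + 28 + 27 + 26 + 25 + 24 + 23 + 22 + 21 + 20 + 19 + 18 + 17 + 16 + 15 + 14 + 13 + 12 + 11 + 10 + 9 + 8 + 7 + 6 + 5 + 4 + 3 + 2 + 1 + tri(0)
= 30 + 29 + 28 + 27 + 26 + 25 + 24 + 23 + 22 + 21 + 20 + 19 + 18 + 17 + 16 + 15 + 14 + 13 + 12 + 11 + 10 + 9 + 8 + 7 + 6 + 5 + 4 + 3 + 2 + 1 + 0
= 465

465


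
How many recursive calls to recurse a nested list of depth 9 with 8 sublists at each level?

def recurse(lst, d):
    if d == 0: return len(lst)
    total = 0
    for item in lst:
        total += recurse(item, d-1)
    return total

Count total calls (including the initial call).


At depth 0 (root): 1 call
At depth 1: each of 1 parents calls recurse on 8 children = 8 calls
At depth 2: each of 8 parents calls recurse on 8 children = 64 calls
At depth 3: each of 64 parents calls recurse on 8 children = 512 calls
At depth 4: each of 512 parents calls recurse on 8 children = 4096 calls
At depth 5: each of 4096 parents calls recurse on 8 children = 32768 calls
At depth 6: each of 32768 parents calls recurse on 8 children = 262144 calls
At depth 7: each of 262144 parents calls recurse on 8 children = 2097152 calls
At depth 8: each of 2097152 parents calls recurse on 8 children = 16777216 calls
At depth 9: each of 16777216 parents calls recurse on 8 children = 134217728 calls
Total: 1 + 8 + 64 + 512 + 4096 + 32768 + 262144 + 2097152 + 16777216 + 134217728 = 153391689

153391689


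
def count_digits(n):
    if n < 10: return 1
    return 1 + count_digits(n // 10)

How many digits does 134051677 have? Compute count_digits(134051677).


count_digits(134051677) = 1 + count_digits(13405167)
count_digits(13405167) = 1 + count_digits(1340516)
count_digits(1340516) = 1 + count_digits(134051)
count_digits(134051) = 1 + count_digits(13405)
count_digits(13405) = 1 + count_digits(1340)
count_digits(1340) = 1 + count_digits(134)
count_digits(134) = 1 + count_digits(13)
count_digits(13) = 1 + count_digits(1)
count_digits(1) = 1  (base case: 1 < 10)
Unwinding: 1 + 1 + 1 + 1 + 1 + 1 + 1 + 1 + 1 = 9

9


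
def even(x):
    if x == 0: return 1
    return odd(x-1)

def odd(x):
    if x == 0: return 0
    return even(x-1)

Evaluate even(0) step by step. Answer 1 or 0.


even(0) = 1  (base case)
Result: 1

1


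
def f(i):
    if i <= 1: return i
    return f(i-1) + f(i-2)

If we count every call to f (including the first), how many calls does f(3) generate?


Let C(n) = total calls for f(n)
C(0) = 1, C(1) = 1
C(2) = 1 + C(1) + C(0) = 1 + 1 + 1 = 3
C(3) = 1 + C(2) + C(1) = 1 + 3 + 1 = 5

5


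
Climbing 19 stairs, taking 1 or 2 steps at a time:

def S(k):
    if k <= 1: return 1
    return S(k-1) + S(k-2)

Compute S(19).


Building up from base cases:
S(0) = 1
S(1) = 1
S(2) = S(1) + S(0) = 1 + 1 = 2
S(3) = S(2) + S(1) = 2 + 1 = 3
S(4) = S(3) + S(2) = 3 + 2 = 5
S(5) = S(4) + S(3) = 5 + 3 = 8
S(6) = S(5) + S(4) = 8 + 5 = 13
S(7) = S(6) + S(5) = 13 + 8 = 21
S(8) = S(7) + S(6) = 21 + 13 = 34
S(9) = S(8) + S(7) = 34 + 21 = 55
S(10) = S(9) + S(8) = 55 + 34 = 89
S(11) = S(10) + S(9) = 89 + 55 = 144
S(12) = S(11) + S(10) = 144 + 89 = 233
S(13) = S(12) + S(11) = 233 + 144 = 377
S(14) = S(13) + S(12) = 377 + 233 = 610
S(15) = S(14) + S(13) = 610 + 377 = 987
S(16) = S(15) + S(14) = 987 + 610 = 1597
S(17) = S(16) + S(15) = 1597 + 987 = 2584
S(18) = S(17) + S(16) = 2584 + 1597 = 4181
S(19) = S(18) + S(17) = 4181 + 2584 = 6765

6765


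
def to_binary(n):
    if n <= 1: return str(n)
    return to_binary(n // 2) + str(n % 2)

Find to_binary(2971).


to_binary(2971) = to_binary(1485) + '1'
to_binary(1485) = to_binary(742) + '1'
to_binary(742) = to_binary(371) + '0'
to_binary(371) = to_binary(185) + '1'
to_binary(185) = to_binary(92) + '1'
to_binary(92) = to_binary(46) + '0'
to_binary(46) = to_binary(23) + '0'
to_binary(23) = to_binary(11) + '1'
to_binary(11) = to_binary(5) + '1'
to_binary(5) = to_binary(2) + '1'
to_binary(2) = to_binary(1) + '0'
to_binary(1) = '1'  (base case)
Concatenating: '1' + '0' + '1' + '1' + '1' + '0' + '0' + '1' + '1' + '0' + '1' + '1' = '101110011011'

101110011011


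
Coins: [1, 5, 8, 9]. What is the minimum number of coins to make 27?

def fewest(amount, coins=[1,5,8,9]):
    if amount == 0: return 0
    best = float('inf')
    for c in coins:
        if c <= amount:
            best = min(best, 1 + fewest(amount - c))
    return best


Building up with DP:
fewest(0) = 0
fewest(1) = min(1+fewest(0)=1+0=1) = 1
fewest(2) = min(1+fewest(1)=1+1=2) = 2
fewest(3) = min(1+fewest(2)=1+2=3) = 3
fewest(4) = min(1+fewest(3)=1+3=4) = 4
fewest(5) = min(1+fewest(4)=1+4=5, 1+fewest(0)=1+0=1) = 1
fewest(6) = min(1+fewest(5)=1+1=2, 1+fewest(1)=1+1=2) = 2
fewest(7) = min(1+fewest(6)=1+2=3, 1+fewest(2)=1+2=3) = 3
fewest(8) = min(1+fewest(7)=1+3=4, 1+fewest(3)=1+3=4, 1+fewest(0)=1+0=1) = 1
fewest(9) = min(1+fewest(8)=1+1=2, 1+fewest(4)=1+4=5, 1+fewest(1)=1+1=2, 1+fewest(0)=1+0=1) = 1
fewest(10) = min(1+fewest(9)=1+1=2, 1+fewest(5)=1+1=2, 1+fewest(2)=1+2=3, 1+fewest(1)=1+1=2) = 2
fewest(11) = min(1+fewest(10)=1+2=3, 1+fewest(6)=1+2=3, 1+fewest(3)=1+3=4, 1+fewest(2)=1+2=3) = 3
fewest(12) = min(1+fewest(11)=1+3=4, 1+fewest(7)=1+3=4, 1+fewest(4)=1+4=5, 1+fewest(3)=1+3=4) = 4
fewest(13) = min(1+fewest(12)=1+4=5, 1+fewest(8)=1+1=2, 1+fewest(5)=1+1=2, 1+fewest(4)=1+4=5) = 2
fewest(14) = min(1+fewest(13)=1+2=3, 1+fewest(9)=1+1=2, 1+fewest(6)=1+2=3, 1+fewest(5)=1+1=2) = 2
fewest(15) = min(1+fewest(14)=1+2=3, 1+fewest(10)=1+2=3, 1+fewest(7)=1+3=4, 1+fewest(6)=1+2=3) = 3
fewest(16) = min(1+fewest(15)=1+3=4, 1+fewest(11)=1+3=4, 1+fewest(8)=1+1=2, 1+fewest(7)=1+3=4) = 2
fewest(17) = min(1+fewest(16)=1+2=3, 1+fewest(12)=1+4=5, 1+fewest(9)=1+1=2, 1+fewest(8)=1+1=2) = 2
fewest(18) = min(1+fewest(17)=1+2=3, 1+fewest(13)=1+2=3, 1+fewest(10)=1+2=3, 1+fewest(9)=1+1=2) = 2
fewest(19) = min(1+fewest(18)=1+2=3, 1+fewest(14)=1+2=3, 1+fewest(11)=1+3=4, 1+fewest(10)=1+2=3) = 3
fewest(20) = min(1+fewest(19)=1+3=4, 1+fewest(15)=1+3=4, 1+fewest(12)=1+4=5, 1+fewest(11)=1+3=4) = 4
fewest(21) = min(1+fewest(20)=1+4=5, 1+fewest(16)=1+2=3, 1+fewest(13)=1+2=3, 1+fewest(12)=1+4=5) = 3
fewest(22) = min(1+fewest(21)=1+3=4, 1+fewest(17)=1+2=3, 1+fewest(14)=1+2=3, 1+fewest(13)=1+2=3) = 3
fewest(23) = min(1+fewest(22)=1+3=4, 1+fewest(18)=1+2=3, 1+fewest(15)=1+3=4, 1+fewest(14)=1+2=3) = 3
fewest(24) = min(1+fewest(23)=1+3=4, 1+fewest(19)=1+3=4, 1+fewest(16)=1+2=3, 1+fewest(15)=1+3=4) = 3
fewest(25) = min(1+fewest(24)=1+3=4, 1+fewest(20)=1+4=5, 1+fewest(17)=1+2=3, 1+fewest(16)=1+2=3) = 3
fewest(26) = min(1+fewest(25)=1+3=4, 1+fewest(21)=1+3=4, 1+fewest(18)=1+2=3, 1+fewest(17)=1+2=3) = 3
fewest(27) = min(1+fewest(26)=1+3=4, 1+fewest(22)=1+3=4, 1+fewest(19)=1+3=4, 1+fewest(18)=1+2=3) = 3

3


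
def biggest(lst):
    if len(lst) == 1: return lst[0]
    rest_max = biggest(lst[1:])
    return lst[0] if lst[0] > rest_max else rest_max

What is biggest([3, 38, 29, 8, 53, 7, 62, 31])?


biggest([3, 38, 29, 8, 53, 7, 62, 31]): compare 3 with biggest([38, 29, 8, 53, 7, 62, 31])
biggest([38, 29, 8, 53, 7, 62, 31]): compare 38 with biggest([29, 8, 53, 7, 62, 31])
biggest([29, 8, 53, 7, 62, 31]): compare 29 with biggest([8, 53, 7, 62, 31])
biggest([8, 53, 7, 62, 31]): compare 8 with biggest([53, 7, 62, 31])
biggest([53, 7, 62, 31]): compare 53 with biggest([7, 62, 31])
biggest([7, 62, 31]): compare 7 with biggest([62, 31])
biggest([62, 31]): compare 62 with biggest([31])
biggest([31]) = 31  (base case)
Compare 62 with 31 -> 62
Compare 7 with 62 -> 62
Compare 53 with 62 -> 62
Compare 8 with 62 -> 62
Compare 29 with 62 -> 62
Compare 38 with 62 -> 62
Compare 3 with 62 -> 62

62


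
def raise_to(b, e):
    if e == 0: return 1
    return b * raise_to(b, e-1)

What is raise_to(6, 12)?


raise_to(6, 12)
= 6 * raise_to(6, 11)
= 6 * 6 * raise_to(6, 10)
= 6 * 6 * 6 * raise_to(6, 9)
= 6 * 6 * 6 * 6 * raise_to(6, 8)
= 6 * 6 * 6 * 6 * 6 * raise_to(6, 7)
= 6 * 6 * 6 * 6 * 6 * 6 * raise_to(6, 6)
= 6 * 6 * 6 * 6 * 6 * 6 * 6 * raise_to(6, 5)
= 6 * 6 * 6 * 6 * 6 * 6 * 6 * 6 * raise_to(6, 4)
= 6 * 6 * 6 * 6 * 6 * 6 * 6 * 6 * 6 * raise_to(6, 3)
= 6 * 6 * 6 * 6 * 6 * 6 * 6 * 6 * 6 * 6 * raise_to(6, 2)
= 6 * 6 * 6 * 6 * 6 * 6 * 6 * 6 * 6 * 6 * 6 * raise_to(6, 1)
= 6 * 6 * 6 * 6 * 6 * 6 * 6 * 6 * 6 * 6 * 6 * 6 * raise_to(6, 0)
= 6 * 6 * 6 * 6 * 6 * 6 * 6 * 6 * 6 * 6 * 6 * 6 * 1
= 2176782336

2176782336


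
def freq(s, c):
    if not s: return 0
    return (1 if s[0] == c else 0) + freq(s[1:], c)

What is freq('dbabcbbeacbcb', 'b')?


s[0]='d' != 'b' -> 0
s[0]='b' == 'b' -> 1
s[0]='a' != 'b' -> 0
s[0]='b' == 'b' -> 1
s[0]='c' != 'b' -> 0
s[0]='b' == 'b' -> 1
s[0]='b' == 'b' -> 1
s[0]='e' != 'b' -> 0
s[0]='a' != 'b' -> 0
s[0]='c' != 'b' -> 0
s[0]='b' == 'b' -> 1
s[0]='c' != 'b' -> 0
s[0]='b' == 'b' -> 1
Sum: 0 + 1 + 0 + 1 + 0 + 1 + 1 + 0 + 0 + 0 + 1 + 0 + 1 = 6

6


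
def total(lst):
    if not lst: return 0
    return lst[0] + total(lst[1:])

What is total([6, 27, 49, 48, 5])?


total([6, 27, 49, 48, 5]) = 6 + total([27, 49, 48, 5])
total([27, 49, 48, 5]) = 27 + total([49, 48, 5])
total([49, 48, 5]) = 49 + total([48, 5])
total([48, 5]) = 48 + total([5])
total([5]) = 5 + total([])
total([]) = 0  (base case)
Total: 6 + 27 + 49 + 48 + 5 + 0 = 135

135


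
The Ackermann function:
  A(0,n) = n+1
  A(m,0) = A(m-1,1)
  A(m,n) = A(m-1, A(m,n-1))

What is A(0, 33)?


A(0, 33) = 34
Result: A(0, 33) = 34

34


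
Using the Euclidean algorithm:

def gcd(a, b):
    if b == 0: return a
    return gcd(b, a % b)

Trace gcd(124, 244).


gcd(124, 244) = gcd(244, 124)
gcd(244, 124) = gcd(124, 120)
gcd(124, 120) = gcd(120, 4)
gcd(120, 4) = gcd(4, 0)
gcd(4, 0) = 4  (base case)

4


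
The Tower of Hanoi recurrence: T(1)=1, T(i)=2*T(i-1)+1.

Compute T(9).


T(9) = 2 * T(8) + 1
T(8) = 2 * T(7) + 1
T(7) = 2 * T(6) + 1
T(6) = 2 * T(5) + 1
T(5) = 2 * T(4) + 1
T(4) = 2 * T(3) + 1
T(3) = 2 * T(2) + 1
T(2) = 2 * T(1) + 1
T(1) = 1  (base case)
T(2) = 2 * 1 + 1 = 3
T(3) = 2 * 3 + 1 = 7
T(4) = 2 * 7 + 1 = 15
T(5) = 2 * 15 + 1 = 31
T(6) = 2 * 31 + 1 = 63
T(7) = 2 * 63 + 1 = 127
T(8) = 2 * 127 + 1 = 255
T(9) = 2 * 255 + 1 = 511

511


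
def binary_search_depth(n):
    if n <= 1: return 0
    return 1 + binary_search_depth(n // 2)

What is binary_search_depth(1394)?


1394 / 2 = 697
697 / 2 = 348
348 / 2 = 174
174 / 2 = 87
87 / 2 = 43
43 / 2 = 21
21 / 2 = 10
10 / 2 = 5
5 / 2 = 2
2 / 2 = 1
Reached 1 after 10 halvings

10


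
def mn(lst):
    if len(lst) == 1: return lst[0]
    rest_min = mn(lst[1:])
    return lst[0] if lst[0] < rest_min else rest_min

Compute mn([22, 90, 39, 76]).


mn([22, 90, 39, 76]): compare 22 with mn([90, 39, 76])
mn([90, 39, 76]): compare 90 with mn([39, 76])
mn([39, 76]): compare 39 with mn([76])
mn([76]) = 76  (base case)
Compare 39 with 76 -> 39
Compare 90 with 39 -> 39
Compare 22 with 39 -> 22

22


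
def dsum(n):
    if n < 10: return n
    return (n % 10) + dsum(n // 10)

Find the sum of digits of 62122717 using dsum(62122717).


dsum(62122717) = 7 + dsum(6212271)
dsum(6212271) = 1 + dsum(621227)
dsum(621227) = 7 + dsum(62122)
dsum(62122) = 2 + dsum(6212)
dsum(6212) = 2 + dsum(621)
dsum(621) = 1 + dsum(62)
dsum(62) = 2 + dsum(6)
dsum(6) = 6  (base case)
Total: 7 + 1 + 7 + 2 + 2 + 1 + 2 + 6 = 28

28
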